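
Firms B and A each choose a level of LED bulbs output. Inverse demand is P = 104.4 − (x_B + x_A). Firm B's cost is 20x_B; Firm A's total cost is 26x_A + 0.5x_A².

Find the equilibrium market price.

Firm B's profit: π = x_B(104.4 − (x_B + x_A)) − 20x_B.
∂π/∂x_B = 84.4 − 2x_B − x_A = 0, so x_B = 42.2 − 0.5x_A.
For A: ∂π/∂x_A = 78.4 − 3x_A − x_B = 0 ⇒ x_A = 392/15 − (1/3)x_B.
Solving the two reaction functions simultaneously: (1 − (−0.5)(−1/3))x_B = 42.2 − 0.5·(392/15), so (5/6)x_B = 437/15 and x_B = 34.96.
Then x_A = 392/15 − (1/3)·34.96 = 14.48.
Equilibrium price: P = 104.4 − 49.44 = 54.96.

54.96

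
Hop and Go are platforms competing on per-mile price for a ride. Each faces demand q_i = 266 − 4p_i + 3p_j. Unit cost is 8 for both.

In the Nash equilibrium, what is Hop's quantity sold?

206.4

Hop's profit: π = (p_{Hop} − 8)(266 − 4p_{Hop} + 3p_{Go}).
∂π/∂p_{Hop} = 298 − 8p_{Hop} + 3p_{Go} = 0 ⇒ p_{Hop} = 37.25 + 0.375p_{Go}.
The game is symmetric, so in equilibrium p_{Go} = p_{Hop}: the reaction function gives 0.625p_{Hop} = 37.25, hence p_{Hop} = 59.6.
q_{Hop} = 266 − 4·59.6 + 3·59.6 = 206.4.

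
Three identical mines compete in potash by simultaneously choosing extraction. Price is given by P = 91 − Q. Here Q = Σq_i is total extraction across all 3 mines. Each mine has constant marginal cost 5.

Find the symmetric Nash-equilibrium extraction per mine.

A representative mine's profit is π_i = q_i(91 − Q) − 5q_i, with Q = q_i + Σ_{j≠i} q_j.
First-order condition: 86 − 2q_i − Σ_{j≠i} q_j = 0.
Imposing symmetry (q_j = q for all j) turns Σ_{j≠i} q_j into 2q, so 86 = 4q and q = 21.5.

21.5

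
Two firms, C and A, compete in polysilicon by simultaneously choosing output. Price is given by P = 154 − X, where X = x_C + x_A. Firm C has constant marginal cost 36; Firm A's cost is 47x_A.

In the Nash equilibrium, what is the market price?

79

Firm C's profit: π = x_C(154 − (x_C + x_A)) − 36x_C.
∂π/∂x_C = 118 − 2x_C − x_A = 0, so x_C = 59 − 0.5x_A.
By the same steps for A: x_A = 53.5 − 0.5x_C.
Substituting the second reaction function into the first: x_C = 59 − 0.5(53.5 − 0.5x_C), which gives 0.75x_C = 32.25 ⇒ x_C = 43.
Then x_A = 53.5 − 0.5·43 = 32.
Equilibrium price: P = 154 − 75 = 79.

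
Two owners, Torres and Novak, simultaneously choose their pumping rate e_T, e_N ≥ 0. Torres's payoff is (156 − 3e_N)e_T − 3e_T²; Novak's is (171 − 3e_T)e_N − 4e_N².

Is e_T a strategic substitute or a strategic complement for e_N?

Expanding Torres's payoff: 156e_T − 3e_Ne_T − 3e_T².
∂π/∂e_T = 156 − 3e_N − 6e_T = 0, so e_T = 26 − 0.5e_N.
The best-response slope de_T/de_N = −0.5 < 0: the reaction function is downward-sloping, so the choices are strategic substitutes.

strategic substitutes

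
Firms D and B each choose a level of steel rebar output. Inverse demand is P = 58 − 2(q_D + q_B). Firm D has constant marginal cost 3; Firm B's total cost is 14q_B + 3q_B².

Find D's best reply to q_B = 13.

Firm D's profit: π = q_D(58 − 2(q_D + q_B)) − 3q_D.
∂π/∂q_D = 55 − 4q_D − 2q_B = 0, so q_D = 13.75 − 0.5q_B.
At q_B = 13: q_D = 13.75 − 0.5·13 = 7.25.

7.25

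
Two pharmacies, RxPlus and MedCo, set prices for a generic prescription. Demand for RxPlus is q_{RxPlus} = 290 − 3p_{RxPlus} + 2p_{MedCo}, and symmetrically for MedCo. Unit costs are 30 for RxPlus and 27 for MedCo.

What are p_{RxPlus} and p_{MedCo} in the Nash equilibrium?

RxPlus's profit: π = (p_{RxPlus} − 30)(290 − 3p_{RxPlus} + 2p_{MedCo}).
∂π/∂p_{RxPlus} = 380 − 6p_{RxPlus} + 2p_{MedCo} = 0 ⇒ p_{RxPlus} = 190/3 + (1/3)p_{MedCo}.
Similarly p_{MedCo} = 371/6 + (1/3)p_{RxPlus}.
Plugging p_{MedCo} into RxPlus's best response: p_{RxPlus} = 190/3 + (1/3)(371/6 + (1/3)p_{RxPlus}) ⇒ (8/9)p_{RxPlus} = 1511/18, so p_{RxPlus} = 94.4375.
Then p_{MedCo} = 371/6 + (1/3)·94.4375 = 93.3125.

94.4375, 93.3125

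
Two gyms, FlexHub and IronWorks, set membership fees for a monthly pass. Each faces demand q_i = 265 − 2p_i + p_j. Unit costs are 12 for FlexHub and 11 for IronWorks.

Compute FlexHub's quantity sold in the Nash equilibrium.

168.4

FlexHub's profit: π = (p_{FlexHub} − 12)(265 − 2p_{FlexHub} + p_{IronWorks}).
∂π/∂p_{FlexHub} = 289 − 4p_{FlexHub} + p_{IronWorks} = 0 ⇒ p_{FlexHub} = 72.25 + 0.25p_{IronWorks}.
Similarly p_{IronWorks} = 71.75 + 0.25p_{FlexHub}.
Solving the two reaction functions simultaneously: (1 − (0.25)(0.25))p_{FlexHub} = 72.25 + 0.25·71.75, so 0.9375p_{FlexHub} = 90.1875 and p_{FlexHub} = 96.2.
Then p_{IronWorks} = 71.75 + 0.25·96.2 = 95.8.
q_{FlexHub} = 265 − 2·96.2 + 95.8 = 168.4.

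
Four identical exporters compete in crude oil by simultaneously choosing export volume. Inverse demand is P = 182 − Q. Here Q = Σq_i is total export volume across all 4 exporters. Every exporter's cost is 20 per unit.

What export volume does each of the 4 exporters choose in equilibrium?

A representative exporter's profit is π_i = q_i(182 − Q) − 20q_i, with Q = q_i + Σ_{j≠i} q_j.
First-order condition: 162 − 2q_i − Σ_{j≠i} q_j = 0.
With identical exporters, set every q_j = q: then 162 − 2q − 3q = 0, i.e. q = 162/5 = 32.4.

32.4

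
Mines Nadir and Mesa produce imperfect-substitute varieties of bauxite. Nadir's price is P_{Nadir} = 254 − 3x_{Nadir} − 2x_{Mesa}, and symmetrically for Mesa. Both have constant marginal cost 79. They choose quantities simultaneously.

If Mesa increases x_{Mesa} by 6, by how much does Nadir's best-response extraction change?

Mine Nadir's profit: π = x_{Nadir}(254 − 3x_{Nadir} − 2x_{Mesa}) − 79x_{Nadir}.
∂π/∂x_{Nadir} = 175 − 6x_{Nadir} − 2x_{Mesa} = 0 ⇒ x_{Nadir} = 175/6 − (1/3)x_{Mesa}.
The reaction-function slope is −1/3, so a 6-unit rise in x_{Mesa} moves x_{Nadir} by −1/3 × 6 = −2. Nadir's best response falls — the actions are strategic substitutes.

-2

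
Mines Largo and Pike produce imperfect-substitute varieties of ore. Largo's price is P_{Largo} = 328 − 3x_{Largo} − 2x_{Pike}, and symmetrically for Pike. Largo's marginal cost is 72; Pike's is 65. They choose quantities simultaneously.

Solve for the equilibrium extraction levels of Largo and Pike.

Mine Largo's profit: π = x_{Largo}(328 − 3x_{Largo} − 2x_{Pike}) − 72x_{Largo}.
∂π/∂x_{Largo} = 256 − 6x_{Largo} − 2x_{Pike} = 0 ⇒ x_{Largo} = 128/3 − (1/3)x_{Pike}.
Similarly x_{Pike} = 263/6 − (1/3)x_{Largo}.
Substituting the second reaction function into the first: x_{Largo} = 128/3 − (1/3)(263/6 − (1/3)x_{Largo}), which gives (8/9)x_{Largo} = 505/18 ⇒ x_{Largo} = 31.5625.
Then x_{Pike} = 263/6 − (1/3)·31.5625 = 33.3125.

31.5625, 33.3125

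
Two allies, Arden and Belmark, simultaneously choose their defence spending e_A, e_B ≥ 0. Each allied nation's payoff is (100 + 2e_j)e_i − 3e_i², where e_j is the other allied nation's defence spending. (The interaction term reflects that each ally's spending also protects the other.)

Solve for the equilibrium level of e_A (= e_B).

Arden's payoff is (100 + 2e_B)e_A − 3e_A².
∂π/∂e_A = 100 + 2e_B − 6e_A = 0, so e_A = 50/3 + (1/3)e_B.
By symmetry e_B = e_A; substituting into the reaction function, (2/3)e_A = 50/3 and e_A = 25.

25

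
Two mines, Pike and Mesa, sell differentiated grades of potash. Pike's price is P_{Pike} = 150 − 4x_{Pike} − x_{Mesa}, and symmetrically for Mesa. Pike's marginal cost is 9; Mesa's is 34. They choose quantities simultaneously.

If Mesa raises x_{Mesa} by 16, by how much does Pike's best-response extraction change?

-2

Mine Pike's profit: π = x_{Pike}(150 − 4x_{Pike} − x_{Mesa}) − 9x_{Pike}.
∂π/∂x_{Pike} = 141 − 8x_{Pike} − x_{Mesa} = 0 ⇒ x_{Pike} = 17.625 − 0.125x_{Mesa}.
The reaction-function slope is −0.125, so a 16-unit rise in x_{Mesa} moves x_{Pike} by −0.125 × 16 = −2. Pike's best response falls — the actions are strategic substitutes.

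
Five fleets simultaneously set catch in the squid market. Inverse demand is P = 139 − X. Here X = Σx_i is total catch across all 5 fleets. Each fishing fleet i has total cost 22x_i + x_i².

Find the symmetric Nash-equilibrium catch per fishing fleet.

14.625

A representative fishing fleet's profit is π_i = x_i(139 − X) − 22x_i − x_i², with X = x_i + Σ_{j≠i} x_j.
First-order condition: 117 − 4x_i − Σ_{j≠i} x_j = 0.
Imposing symmetry (x_j = x for all j) turns Σ_{j≠i} x_j into 4x, so 117 = 8x and x = 14.625.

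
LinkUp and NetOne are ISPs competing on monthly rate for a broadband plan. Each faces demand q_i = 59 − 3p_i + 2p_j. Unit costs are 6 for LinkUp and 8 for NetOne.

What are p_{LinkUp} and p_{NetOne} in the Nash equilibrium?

19.625, 20.375

LinkUp's profit: π = (p_{LinkUp} − 6)(59 − 3p_{LinkUp} + 2p_{NetOne}).
∂π/∂p_{LinkUp} = 77 − 6p_{LinkUp} + 2p_{NetOne} = 0 ⇒ p_{LinkUp} = 77/6 + (1/3)p_{NetOne}.
Similarly p_{NetOne} = 83/6 + (1/3)p_{LinkUp}.
Plugging p_{NetOne} into LinkUp's best response: p_{LinkUp} = 77/6 + (1/3)(83/6 + (1/3)p_{LinkUp}) ⇒ (8/9)p_{LinkUp} = 157/9, so p_{LinkUp} = 19.625.
Then p_{NetOne} = 83/6 + (1/3)·19.625 = 20.375.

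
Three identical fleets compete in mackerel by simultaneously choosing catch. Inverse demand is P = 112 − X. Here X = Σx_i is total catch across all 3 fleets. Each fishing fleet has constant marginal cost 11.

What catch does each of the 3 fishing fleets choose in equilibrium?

25.25

A representative fishing fleet's profit is π_i = x_i(112 − X) − 11x_i, with X = x_i + Σ_{j≠i} x_j.
First-order condition: 101 − 2x_i − Σ_{j≠i} x_j = 0.
Imposing symmetry (x_j = x for all j) turns Σ_{j≠i} x_j into 2x, so 101 = 4x and x = 25.25.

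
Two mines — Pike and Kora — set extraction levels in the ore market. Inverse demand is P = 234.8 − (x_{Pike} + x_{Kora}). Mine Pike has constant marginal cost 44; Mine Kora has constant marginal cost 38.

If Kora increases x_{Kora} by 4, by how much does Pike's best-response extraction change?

Mine Pike's profit: π = x_{Pike}(234.8 − (x_{Pike} + x_{Kora})) − 44x_{Pike}.
∂π/∂x_{Pike} = 190.8 − 2x_{Pike} − x_{Kora} = 0, so x_{Pike} = 95.4 − 0.5x_{Kora}.
The reaction-function slope is −0.5, so a 4-unit rise in x_{Kora} moves x_{Pike} by −0.5 × 4 = −2. Pike's best response falls — the actions are strategic substitutes.

-2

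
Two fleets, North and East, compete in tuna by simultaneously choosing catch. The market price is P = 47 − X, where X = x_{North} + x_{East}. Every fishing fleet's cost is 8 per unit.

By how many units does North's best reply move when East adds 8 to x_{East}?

Fishing fleet North's profit: π = x_{North}(47 − (x_{North} + x_{East})) − 8x_{North}.
∂π/∂x_{North} = 39 − 2x_{North} − x_{East} = 0, so x_{North} = 19.5 − 0.5x_{East}.
The reaction-function slope is −0.5, so an 8-unit rise in x_{East} moves x_{North} by −0.5 × 8 = −4. North's best response falls — the actions are strategic substitutes.

-4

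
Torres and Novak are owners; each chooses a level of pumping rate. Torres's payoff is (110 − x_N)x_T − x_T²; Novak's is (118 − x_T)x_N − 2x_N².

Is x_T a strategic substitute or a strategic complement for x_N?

Expanding Torres's payoff: 110x_T − x_Nx_T − x_T².
∂π/∂x_T = 110 − x_N − 2x_T = 0, so x_T = 55 − 0.5x_N.
The best-response slope dx_T/dx_N = −0.5 < 0: the reaction function is downward-sloping, so the choices are strategic substitutes.

strategic substitutes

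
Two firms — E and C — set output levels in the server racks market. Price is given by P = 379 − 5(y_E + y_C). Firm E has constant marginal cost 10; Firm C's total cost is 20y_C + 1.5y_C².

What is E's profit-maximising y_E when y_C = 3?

35.4

Firm E's profit: π = y_E(379 − 5(y_E + y_C)) − 10y_E.
∂π/∂y_E = 369 − 10y_E − 5y_C = 0, so y_E = 36.9 − 0.5y_C.
At y_C = 3: y_E = 36.9 − 0.5·3 = 35.4.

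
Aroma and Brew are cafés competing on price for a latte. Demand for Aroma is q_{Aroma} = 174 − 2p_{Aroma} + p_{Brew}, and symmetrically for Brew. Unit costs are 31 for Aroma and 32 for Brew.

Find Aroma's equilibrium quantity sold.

95.6

Aroma's profit: π = (p_{Aroma} − 31)(174 − 2p_{Aroma} + p_{Brew}).
∂π/∂p_{Aroma} = 236 − 4p_{Aroma} + p_{Brew} = 0 ⇒ p_{Aroma} = 59 + 0.25p_{Brew}.
Similarly p_{Brew} = 59.5 + 0.25p_{Aroma}.
Plugging p_{Brew} into Aroma's best response: p_{Aroma} = 59 + 0.25(59.5 + 0.25p_{Aroma}) ⇒ 0.9375p_{Aroma} = 73.875, so p_{Aroma} = 78.8.
Then p_{Brew} = 59.5 + 0.25·78.8 = 79.2.
q_{Aroma} = 174 − 2·78.8 + 79.2 = 95.6.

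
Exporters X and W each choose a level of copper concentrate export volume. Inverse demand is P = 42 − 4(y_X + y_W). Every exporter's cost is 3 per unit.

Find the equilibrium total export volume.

6.5

Exporter X's profit: π = y_X(42 − 4(y_X + y_W)) − 3y_X.
∂π/∂y_X = 39 − 8y_X − 4y_W = 0, so y_X = 4.875 − 0.5y_W.
Setting y_X = y_W in the reaction function: y_X = 4.875 − 0.5y_X, so y_X = 4.875 / 1.5 = 3.25.
Total export volume: 3.25 + 3.25 = 6.5.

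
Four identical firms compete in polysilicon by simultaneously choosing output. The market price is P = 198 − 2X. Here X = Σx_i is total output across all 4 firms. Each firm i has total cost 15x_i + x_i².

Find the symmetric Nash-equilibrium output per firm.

A representative firm's profit is π_i = x_i(198 − 2X) − 15x_i − x_i², with X = x_i + Σ_{j≠i} x_j.
First-order condition: 183 − 6x_i − 2Σ_{j≠i} x_j = 0.
With identical firms, set every x_j = x: then 183 − 6x − 6x = 0, i.e. x = 183/12 = 15.25.

15.25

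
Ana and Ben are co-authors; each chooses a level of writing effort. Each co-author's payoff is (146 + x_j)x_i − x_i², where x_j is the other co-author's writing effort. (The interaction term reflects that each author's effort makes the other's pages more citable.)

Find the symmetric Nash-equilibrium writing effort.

Ana's payoff is (146 + x_B)x_A − x_A².
∂π/∂x_A = 146 + x_B − 2x_A = 0, so x_A = 73 + 0.5x_B.
The game is symmetric, so in equilibrium x_B = x_A: the reaction function gives 0.5x_A = 73, hence x_A = 146.

146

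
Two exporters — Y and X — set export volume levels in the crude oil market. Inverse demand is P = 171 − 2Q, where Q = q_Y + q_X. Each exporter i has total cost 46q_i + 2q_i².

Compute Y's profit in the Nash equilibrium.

Exporter Y's profit: π = q_Y(171 − 2(q_Y + q_X)) − 46q_Y − 2q_Y².
∂π/∂q_Y = 125 − 8q_Y − 2q_X = 0, so q_Y = 15.625 − 0.25q_X.
The game is symmetric, so in equilibrium q_X = q_Y: the reaction function gives 1.25q_Y = 15.625, hence q_Y = 12.5.
Price P = 171 − 2·25 = 121.
Y's profit: (121 − 46)·12.5 − 2(12.5)² = 625.

625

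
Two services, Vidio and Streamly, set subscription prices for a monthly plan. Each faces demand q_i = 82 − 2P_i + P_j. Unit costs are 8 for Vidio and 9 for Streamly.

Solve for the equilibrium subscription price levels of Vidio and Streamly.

Vidio's profit: π = (P_{Vidio} − 8)(82 − 2P_{Vidio} + P_{Streamly}).
∂π/∂P_{Vidio} = 98 − 4P_{Vidio} + P_{Streamly} = 0 ⇒ P_{Vidio} = 24.5 + 0.25P_{Streamly}.
Similarly P_{Streamly} = 25 + 0.25P_{Vidio}.
Plugging P_{Streamly} into Vidio's best response: P_{Vidio} = 24.5 + 0.25(25 + 0.25P_{Vidio}) ⇒ 0.9375P_{Vidio} = 30.75, so P_{Vidio} = 32.8.
Then P_{Streamly} = 25 + 0.25·32.8 = 33.2.

32.8, 33.2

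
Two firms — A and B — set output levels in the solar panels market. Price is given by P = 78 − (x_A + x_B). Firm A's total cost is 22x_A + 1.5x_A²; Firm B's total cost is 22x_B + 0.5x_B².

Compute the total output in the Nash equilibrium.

24

Firm A's profit: π = x_A(78 − (x_A + x_B)) − 22x_A − 1.5x_A².
∂π/∂x_A = 56 − 5x_A − x_B = 0, so x_A = 11.2 − 0.2x_B.
For B: ∂π/∂x_B = 56 − 3x_B − x_A = 0 ⇒ x_B = 56/3 − (1/3)x_A.
Substituting the second reaction function into the first: x_A = 11.2 − 0.2(56/3 − (1/3)x_A), which gives (14/15)x_A = 112/15 ⇒ x_A = 8.
Then x_B = 56/3 − (1/3)·8 = 16.
Total output: 8 + 16 = 24.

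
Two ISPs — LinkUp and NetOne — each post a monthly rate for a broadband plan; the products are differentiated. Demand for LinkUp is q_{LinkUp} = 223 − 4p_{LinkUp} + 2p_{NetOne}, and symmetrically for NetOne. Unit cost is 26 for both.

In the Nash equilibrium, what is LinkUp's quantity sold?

LinkUp's profit: π = (p_{LinkUp} − 26)(223 − 4p_{LinkUp} + 2p_{NetOne}).
∂π/∂p_{LinkUp} = 327 − 8p_{LinkUp} + 2p_{NetOne} = 0 ⇒ p_{LinkUp} = 40.875 + 0.25p_{NetOne}.
By symmetry p_{NetOne} = p_{LinkUp}; substituting into the reaction function, 0.75p_{LinkUp} = 40.875 and p_{LinkUp} = 54.5.
q_{LinkUp} = 223 − 4·54.5 + 2·54.5 = 114.

114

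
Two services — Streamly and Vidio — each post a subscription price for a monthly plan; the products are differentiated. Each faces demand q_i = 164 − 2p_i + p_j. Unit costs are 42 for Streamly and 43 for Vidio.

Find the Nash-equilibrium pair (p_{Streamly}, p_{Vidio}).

Streamly's profit: π = (p_{Streamly} − 42)(164 − 2p_{Streamly} + p_{Vidio}).
∂π/∂p_{Streamly} = 248 − 4p_{Streamly} + p_{Vidio} = 0 ⇒ p_{Streamly} = 62 + 0.25p_{Vidio}.
Similarly p_{Vidio} = 62.5 + 0.25p_{Streamly}.
Plugging p_{Vidio} into Streamly's best response: p_{Streamly} = 62 + 0.25(62.5 + 0.25p_{Streamly}) ⇒ 0.9375p_{Streamly} = 77.625, so p_{Streamly} = 82.8.
Then p_{Vidio} = 62.5 + 0.25·82.8 = 83.2.

82.8, 83.2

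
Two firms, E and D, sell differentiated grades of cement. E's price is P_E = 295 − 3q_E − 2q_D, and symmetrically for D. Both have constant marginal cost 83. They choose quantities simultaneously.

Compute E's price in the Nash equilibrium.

Firm E's profit: π = q_E(295 − 3q_E − 2q_D) − 83q_E.
∂π/∂q_E = 212 − 6q_E − 2q_D = 0 ⇒ q_E = 106/3 − (1/3)q_D.
Setting q_E = q_D in the reaction function: q_E = 106/3 − (1/3)q_E, so q_E = (106/3) / (4/3) = 26.5.
P_E = 295 − 3·26.5 − 2·26.5 = 162.5.

162.5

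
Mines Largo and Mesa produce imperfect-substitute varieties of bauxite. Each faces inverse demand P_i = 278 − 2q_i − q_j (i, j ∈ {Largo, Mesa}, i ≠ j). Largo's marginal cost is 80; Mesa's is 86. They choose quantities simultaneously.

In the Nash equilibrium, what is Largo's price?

160

Mine Largo's profit: π = q_{Largo}(278 − 2q_{Largo} − q_{Mesa}) − 80q_{Largo}.
∂π/∂q_{Largo} = 198 − 4q_{Largo} − q_{Mesa} = 0 ⇒ q_{Largo} = 49.5 − 0.25q_{Mesa}.
Similarly q_{Mesa} = 48 − 0.25q_{Largo}.
Substituting the second reaction function into the first: q_{Largo} = 49.5 − 0.25(48 − 0.25q_{Largo}), which gives 0.9375q_{Largo} = 37.5 ⇒ q_{Largo} = 40.
Then q_{Mesa} = 48 − 0.25·40 = 38.
P_{Largo} = 278 − 2·40 − 38 = 160.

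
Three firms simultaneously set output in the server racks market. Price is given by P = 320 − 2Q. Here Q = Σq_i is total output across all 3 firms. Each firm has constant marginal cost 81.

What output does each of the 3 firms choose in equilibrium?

A representative firm's profit is π_i = q_i(320 − 2Q) − 81q_i, with Q = q_i + Σ_{j≠i} q_j.
First-order condition: 239 − 4q_i − 2Σ_{j≠i} q_j = 0.
In a symmetric equilibrium every firm chooses the same q, so Σ_{j≠i} q_j = 2q. The condition becomes 239 − 8q = 0, giving q = 239/8 = 29.875.

29.875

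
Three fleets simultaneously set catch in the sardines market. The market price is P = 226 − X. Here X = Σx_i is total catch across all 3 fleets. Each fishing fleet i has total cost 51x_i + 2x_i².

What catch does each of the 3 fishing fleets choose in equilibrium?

A representative fishing fleet's profit is π_i = x_i(226 − X) − 51x_i − 2x_i², with X = x_i + Σ_{j≠i} x_j.
First-order condition: 175 − 6x_i − Σ_{j≠i} x_j = 0.
Imposing symmetry (x_j = x for all j) turns Σ_{j≠i} x_j into 2x, so 175 = 8x and x = 21.875.

21.875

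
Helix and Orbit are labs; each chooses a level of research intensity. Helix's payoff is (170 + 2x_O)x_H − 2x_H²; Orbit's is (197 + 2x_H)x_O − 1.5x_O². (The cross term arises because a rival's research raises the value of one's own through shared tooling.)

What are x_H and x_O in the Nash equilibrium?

Expanding Helix's payoff: 170x_H + 2x_Ox_H − 2x_H².
∂π/∂x_H = 170 + 2x_O − 4x_H = 0, so x_H = 42.5 + 0.5x_O.
Likewise for Orbit: x_O = 197/3 + (2/3)x_H.
Solving the two reaction functions simultaneously: (1 − (0.5)(2/3))x_H = 42.5 + 0.5·(197/3), so (2/3)x_H = 226/3 and x_H = 113.
Then x_O = 197/3 + (2/3)·113 = 141.

113, 141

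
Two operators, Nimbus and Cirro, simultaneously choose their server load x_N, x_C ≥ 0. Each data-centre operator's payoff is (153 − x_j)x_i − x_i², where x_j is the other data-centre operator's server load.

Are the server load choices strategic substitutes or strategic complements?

Nimbus's payoff is (153 − x_C)x_N − x_N².
∂π/∂x_N = 153 − x_C − 2x_N = 0, so x_N = 76.5 − 0.5x_C.
The best-response slope dx_N/dx_C = −0.5 < 0: the reaction function is downward-sloping, so the choices are strategic substitutes.

strategic substitutes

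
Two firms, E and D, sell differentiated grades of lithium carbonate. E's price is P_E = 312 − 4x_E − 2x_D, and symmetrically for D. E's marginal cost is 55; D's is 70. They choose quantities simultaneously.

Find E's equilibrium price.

Firm E's profit: π = x_E(312 − 4x_E − 2x_D) − 55x_E.
∂π/∂x_E = 257 − 8x_E − 2x_D = 0 ⇒ x_E = 32.125 − 0.25x_D.
Similarly x_D = 30.25 − 0.25x_E.
Solving the two reaction functions simultaneously: (1 − (−0.25)(−0.25))x_E = 32.125 − 0.25·30.25, so 0.9375x_E = 24.5625 and x_E = 26.2.
Then x_D = 30.25 − 0.25·26.2 = 23.7.
P_E = 312 − 4·26.2 − 2·23.7 = 159.8.

159.8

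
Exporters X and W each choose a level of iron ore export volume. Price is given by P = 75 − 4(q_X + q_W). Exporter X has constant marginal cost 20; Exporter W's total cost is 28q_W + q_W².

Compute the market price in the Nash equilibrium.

42.625

Exporter X's profit: π = q_X(75 − 4(q_X + q_W)) − 20q_X.
∂π/∂q_X = 55 − 8q_X − 4q_W = 0, so q_X = 6.875 − 0.5q_W.
For W: ∂π/∂q_W = 47 − 10q_W − 4q_X = 0 ⇒ q_W = 4.7 − 0.4q_X.
Solving the two reaction functions simultaneously: (1 − (−0.5)(−0.4))q_X = 6.875 − 0.5·4.7, so 0.8q_X = 4.525 and q_X = 181/32.
Then q_W = 4.7 − 0.4·(181/32) = 2.4375.
Equilibrium price: P = 75 − 4·(259/32) = 42.625.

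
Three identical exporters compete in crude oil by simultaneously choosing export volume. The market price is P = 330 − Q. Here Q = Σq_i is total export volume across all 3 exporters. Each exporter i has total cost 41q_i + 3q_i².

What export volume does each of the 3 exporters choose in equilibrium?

28.9

A representative exporter's profit is π_i = q_i(330 − Q) − 41q_i − 3q_i², with Q = q_i + Σ_{j≠i} q_j.
First-order condition: 289 − 8q_i − Σ_{j≠i} q_j = 0.
Imposing symmetry (q_j = q for all j) turns Σ_{j≠i} q_j into 2q, so 289 = 10q and q = 28.9.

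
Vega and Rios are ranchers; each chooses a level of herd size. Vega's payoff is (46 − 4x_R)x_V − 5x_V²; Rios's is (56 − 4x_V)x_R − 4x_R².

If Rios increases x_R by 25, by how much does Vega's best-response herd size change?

-10

Expanding Vega's payoff: 46x_V − 4x_Rx_V − 5x_V².
∂π/∂x_V = 46 − 4x_R − 10x_V = 0, so x_V = 4.6 − 0.4x_R.
The reaction-function slope is −0.4, so a 25-unit rise in x_R moves x_V by −0.4 × 25 = −10. Vega's best response falls — the actions are strategic substitutes.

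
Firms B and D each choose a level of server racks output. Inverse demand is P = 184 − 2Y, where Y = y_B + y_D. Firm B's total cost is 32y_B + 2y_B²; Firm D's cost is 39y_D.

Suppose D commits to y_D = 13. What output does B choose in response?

Firm B's profit: π = y_B(184 − 2(y_B + y_D)) − 32y_B − 2y_B².
∂π/∂y_B = 152 − 8y_B − 2y_D = 0, so y_B = 19 − 0.25y_D.
At y_D = 13: y_B = 19 − 0.25·13 = 15.75.

15.75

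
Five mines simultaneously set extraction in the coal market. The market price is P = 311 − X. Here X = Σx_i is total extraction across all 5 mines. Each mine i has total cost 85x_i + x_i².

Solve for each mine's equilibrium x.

A representative mine's profit is π_i = x_i(311 − X) − 85x_i − x_i², with X = x_i + Σ_{j≠i} x_j.
First-order condition: 226 − 4x_i − Σ_{j≠i} x_j = 0.
In a symmetric equilibrium every mine chooses the same x, so Σ_{j≠i} x_j = 4x. The condition becomes 226 − 8x = 0, giving x = 226/8 = 28.25.

28.25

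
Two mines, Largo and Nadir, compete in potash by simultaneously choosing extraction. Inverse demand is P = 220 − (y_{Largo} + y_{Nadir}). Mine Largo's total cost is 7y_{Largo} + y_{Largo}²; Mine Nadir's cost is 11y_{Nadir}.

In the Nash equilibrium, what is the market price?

100

Mine Largo's profit: π = y_{Largo}(220 − (y_{Largo} + y_{Nadir})) − 7y_{Largo} − y_{Largo}².
∂π/∂y_{Largo} = 213 − 4y_{Largo} − y_{Nadir} = 0, so y_{Largo} = 53.25 − 0.25y_{Nadir}.
For Nadir: ∂π/∂y_{Nadir} = 209 − 2y_{Nadir} − y_{Largo} = 0 ⇒ y_{Nadir} = 104.5 − 0.5y_{Largo}.
Substituting the second reaction function into the first: y_{Largo} = 53.25 − 0.25(104.5 − 0.5y_{Largo}), which gives 0.875y_{Largo} = 27.125 ⇒ y_{Largo} = 31.
Then y_{Nadir} = 104.5 − 0.5·31 = 89.
Equilibrium price: P = 220 − 120 = 100.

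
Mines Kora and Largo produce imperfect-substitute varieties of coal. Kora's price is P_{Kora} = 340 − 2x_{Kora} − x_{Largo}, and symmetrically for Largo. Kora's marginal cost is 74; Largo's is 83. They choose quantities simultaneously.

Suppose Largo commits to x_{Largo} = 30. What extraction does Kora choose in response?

59

Mine Kora's profit: π = x_{Kora}(340 − 2x_{Kora} − x_{Largo}) − 74x_{Kora}.
∂π/∂x_{Kora} = 266 − 4x_{Kora} − x_{Largo} = 0 ⇒ x_{Kora} = 66.5 − 0.25x_{Largo}.
At x_{Largo} = 30: x_{Kora} = 66.5 − 0.25·30 = 59.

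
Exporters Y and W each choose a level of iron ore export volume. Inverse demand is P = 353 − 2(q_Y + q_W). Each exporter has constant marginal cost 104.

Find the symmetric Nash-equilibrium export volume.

Exporter Y's profit: π = q_Y(353 − 2(q_Y + q_W)) − 104q_Y.
∂π/∂q_Y = 249 − 4q_Y − 2q_W = 0, so q_Y = 62.25 − 0.5q_W.
The game is symmetric, so in equilibrium q_W = q_Y: the reaction function gives 1.5q_Y = 62.25, hence q_Y = 41.5.

41.5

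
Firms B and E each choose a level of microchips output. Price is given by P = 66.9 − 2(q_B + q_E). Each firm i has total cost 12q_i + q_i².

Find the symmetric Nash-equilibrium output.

6.8625

Firm B's profit: π = q_B(66.9 − 2(q_B + q_E)) − 12q_B − q_B².
∂π/∂q_B = 54.9 − 6q_B − 2q_E = 0, so q_B = 9.15 − (1/3)q_E.
The game is symmetric, so in equilibrium q_E = q_B: the reaction function gives (4/3)q_B = 9.15, hence q_B = 6.8625.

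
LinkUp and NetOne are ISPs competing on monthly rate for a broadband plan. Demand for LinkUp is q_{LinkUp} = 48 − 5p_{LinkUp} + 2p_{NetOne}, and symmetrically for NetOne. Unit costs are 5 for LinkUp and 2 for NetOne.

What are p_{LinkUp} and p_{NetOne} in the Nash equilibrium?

LinkUp's profit: π = (p_{LinkUp} − 5)(48 − 5p_{LinkUp} + 2p_{NetOne}).
∂π/∂p_{LinkUp} = 73 − 10p_{LinkUp} + 2p_{NetOne} = 0 ⇒ p_{LinkUp} = 7.3 + 0.2p_{NetOne}.
Similarly p_{NetOne} = 5.8 + 0.2p_{LinkUp}.
Plugging p_{NetOne} into LinkUp's best response: p_{LinkUp} = 7.3 + 0.2(5.8 + 0.2p_{LinkUp}) ⇒ 0.96p_{LinkUp} = 8.46, so p_{LinkUp} = 8.8125.
Then p_{NetOne} = 5.8 + 0.2·8.8125 = 7.5625.

8.8125, 7.5625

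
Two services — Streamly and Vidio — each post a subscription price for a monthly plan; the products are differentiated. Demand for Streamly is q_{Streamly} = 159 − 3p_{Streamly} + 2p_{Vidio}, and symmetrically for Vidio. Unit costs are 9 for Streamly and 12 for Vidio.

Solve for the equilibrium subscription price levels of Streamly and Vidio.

Streamly's profit: π = (p_{Streamly} − 9)(159 − 3p_{Streamly} + 2p_{Vidio}).
∂π/∂p_{Streamly} = 186 − 6p_{Streamly} + 2p_{Vidio} = 0 ⇒ p_{Streamly} = 31 + (1/3)p_{Vidio}.
Similarly p_{Vidio} = 32.5 + (1/3)p_{Streamly}.
Plugging p_{Vidio} into Streamly's best response: p_{Streamly} = 31 + (1/3)(32.5 + (1/3)p_{Streamly}) ⇒ (8/9)p_{Streamly} = 251/6, so p_{Streamly} = 47.0625.
Then p_{Vidio} = 32.5 + (1/3)·47.0625 = 48.1875.

47.0625, 48.1875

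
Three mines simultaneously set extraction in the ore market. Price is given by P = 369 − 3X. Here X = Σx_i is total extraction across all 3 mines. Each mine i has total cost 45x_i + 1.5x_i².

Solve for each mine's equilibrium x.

A representative mine's profit is π_i = x_i(369 − 3X) − 45x_i − 1.5x_i², with X = x_i + Σ_{j≠i} x_j.
First-order condition: 324 − 9x_i − 3Σ_{j≠i} x_j = 0.
In a symmetric equilibrium every mine chooses the same x, so Σ_{j≠i} x_j = 2x. The condition becomes 324 − 15x = 0, giving x = 324/15 = 21.6.

21.6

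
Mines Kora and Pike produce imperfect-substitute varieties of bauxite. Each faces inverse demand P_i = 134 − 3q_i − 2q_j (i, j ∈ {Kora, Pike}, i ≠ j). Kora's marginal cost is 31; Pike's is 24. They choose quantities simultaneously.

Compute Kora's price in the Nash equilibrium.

Mine Kora's profit: π = q_{Kora}(134 − 3q_{Kora} − 2q_{Pike}) − 31q_{Kora}.
∂π/∂q_{Kora} = 103 − 6q_{Kora} − 2q_{Pike} = 0 ⇒ q_{Kora} = 103/6 − (1/3)q_{Pike}.
Similarly q_{Pike} = 55/3 − (1/3)q_{Kora}.
Plugging q_{Pike} into Kora's best response: q_{Kora} = 103/6 − (1/3)(55/3 − (1/3)q_{Kora}) ⇒ (8/9)q_{Kora} = 199/18, so q_{Kora} = 12.4375.
Then q_{Pike} = 55/3 − (1/3)·12.4375 = 14.1875.
P_{Kora} = 134 − 3·12.4375 − 2·14.1875 = 68.3125.

68.3125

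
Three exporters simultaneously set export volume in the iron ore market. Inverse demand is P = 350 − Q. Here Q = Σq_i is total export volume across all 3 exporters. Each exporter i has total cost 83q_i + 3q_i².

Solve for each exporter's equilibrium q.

A representative exporter's profit is π_i = q_i(350 − Q) − 83q_i − 3q_i², with Q = q_i + Σ_{j≠i} q_j.
First-order condition: 267 − 8q_i − Σ_{j≠i} q_j = 0.
Imposing symmetry (q_j = q for all j) turns Σ_{j≠i} q_j into 2q, so 267 = 10q and q = 26.7.

26.7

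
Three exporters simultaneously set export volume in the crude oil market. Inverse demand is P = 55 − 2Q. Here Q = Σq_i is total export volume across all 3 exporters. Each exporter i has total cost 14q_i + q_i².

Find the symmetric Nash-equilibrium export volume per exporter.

A representative exporter's profit is π_i = q_i(55 − 2Q) − 14q_i − q_i², with Q = q_i + Σ_{j≠i} q_j.
First-order condition: 41 − 6q_i − 2Σ_{j≠i} q_j = 0.
With identical exporters, set every q_j = q: then 41 − 6q − 4q = 0, i.e. q = 41/10 = 4.1.

4.1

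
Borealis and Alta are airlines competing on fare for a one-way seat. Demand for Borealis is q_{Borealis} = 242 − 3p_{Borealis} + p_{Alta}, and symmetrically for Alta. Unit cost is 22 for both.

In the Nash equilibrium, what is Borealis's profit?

Borealis's profit: π = (p_{Borealis} − 22)(242 − 3p_{Borealis} + p_{Alta}).
∂π/∂p_{Borealis} = 308 − 6p_{Borealis} + p_{Alta} = 0 ⇒ p_{Borealis} = 154/3 + (1/6)p_{Alta}.
The game is symmetric, so in equilibrium p_{Alta} = p_{Borealis}: the reaction function gives (5/6)p_{Borealis} = 154/3, hence p_{Borealis} = 61.6.
q_{Borealis} = 242 − 3·61.6 + 61.6 = 118.8.
Profit = (61.6 − 22)·118.8 = 4704.48.

4704.48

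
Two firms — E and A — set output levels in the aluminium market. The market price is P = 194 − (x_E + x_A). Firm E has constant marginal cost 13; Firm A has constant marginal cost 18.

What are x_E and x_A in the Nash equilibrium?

Firm E's profit: π = x_E(194 − (x_E + x_A)) − 13x_E.
∂π/∂x_E = 181 − 2x_E − x_A = 0, so x_E = 90.5 − 0.5x_A.
By the same steps for A: x_A = 88 − 0.5x_E.
Solving the two reaction functions simultaneously: (1 − (−0.5)(−0.5))x_E = 90.5 − 0.5·88, so 0.75x_E = 46.5 and x_E = 62.
Then x_A = 88 − 0.5·62 = 57.

62, 57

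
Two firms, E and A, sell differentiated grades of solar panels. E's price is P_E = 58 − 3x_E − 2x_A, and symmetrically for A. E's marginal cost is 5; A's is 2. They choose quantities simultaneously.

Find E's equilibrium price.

Firm E's profit: π = x_E(58 − 3x_E − 2x_A) − 5x_E.
∂π/∂x_E = 53 − 6x_E − 2x_A = 0 ⇒ x_E = 53/6 − (1/3)x_A.
Similarly x_A = 28/3 − (1/3)x_E.
Substituting the second reaction function into the first: x_E = 53/6 − (1/3)(28/3 − (1/3)x_E), which gives (8/9)x_E = 103/18 ⇒ x_E = 6.4375.
Then x_A = 28/3 − (1/3)·6.4375 = 7.1875.
P_E = 58 − 3·6.4375 − 2·7.1875 = 24.3125.

24.3125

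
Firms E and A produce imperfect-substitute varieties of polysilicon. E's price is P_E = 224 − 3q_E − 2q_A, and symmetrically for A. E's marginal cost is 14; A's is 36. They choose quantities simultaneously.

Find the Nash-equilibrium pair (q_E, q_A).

27.625, 22.125

Firm E's profit: π = q_E(224 − 3q_E − 2q_A) − 14q_E.
∂π/∂q_E = 210 − 6q_E − 2q_A = 0 ⇒ q_E = 35 − (1/3)q_A.
Similarly q_A = 94/3 − (1/3)q_E.
Solving the two reaction functions simultaneously: (1 − (−1/3)(−1/3))q_E = 35 − (1/3)·(94/3), so (8/9)q_E = 221/9 and q_E = 27.625.
Then q_A = 94/3 − (1/3)·27.625 = 22.125.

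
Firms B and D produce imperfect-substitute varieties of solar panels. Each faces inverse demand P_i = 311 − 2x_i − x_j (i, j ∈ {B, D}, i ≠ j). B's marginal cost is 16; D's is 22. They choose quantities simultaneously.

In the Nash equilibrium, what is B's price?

134.8

Firm B's profit: π = x_B(311 − 2x_B − x_D) − 16x_B.
∂π/∂x_B = 295 − 4x_B − x_D = 0 ⇒ x_B = 73.75 − 0.25x_D.
Similarly x_D = 72.25 − 0.25x_B.
Substituting the second reaction function into the first: x_B = 73.75 − 0.25(72.25 − 0.25x_B), which gives 0.9375x_B = 55.6875 ⇒ x_B = 59.4.
Then x_D = 72.25 − 0.25·59.4 = 57.4.
P_B = 311 − 2·59.4 − 57.4 = 134.8.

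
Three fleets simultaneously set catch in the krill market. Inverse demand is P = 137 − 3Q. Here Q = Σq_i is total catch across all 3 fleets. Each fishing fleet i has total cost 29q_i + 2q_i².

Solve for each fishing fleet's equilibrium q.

6.75

A representative fishing fleet's profit is π_i = q_i(137 − 3Q) − 29q_i − 2q_i², with Q = q_i + Σ_{j≠i} q_j.
First-order condition: 108 − 10q_i − 3Σ_{j≠i} q_j = 0.
With identical fishing fleets, set every q_j = q: then 108 − 10q − 6q = 0, i.e. q = 108/16 = 6.75.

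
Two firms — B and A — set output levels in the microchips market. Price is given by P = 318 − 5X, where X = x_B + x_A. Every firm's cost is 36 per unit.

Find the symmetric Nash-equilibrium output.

Firm B's profit: π = x_B(318 − 5(x_B + x_A)) − 36x_B.
∂π/∂x_B = 282 − 10x_B − 5x_A = 0, so x_B = 28.2 − 0.5x_A.
Setting x_B = x_A in the reaction function: x_B = 28.2 − 0.5x_B, so x_B = 28.2 / 1.5 = 18.8.

18.8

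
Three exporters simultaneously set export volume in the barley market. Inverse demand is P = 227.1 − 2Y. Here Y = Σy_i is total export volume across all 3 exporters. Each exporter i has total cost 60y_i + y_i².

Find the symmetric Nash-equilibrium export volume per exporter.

A representative exporter's profit is π_i = y_i(227.1 − 2Y) − 60y_i − y_i², with Y = y_i + Σ_{j≠i} y_j.
First-order condition: 167.1 − 6y_i − 2Σ_{j≠i} y_j = 0.
In a symmetric equilibrium every exporter chooses the same y, so Σ_{j≠i} y_j = 2y. The condition becomes 167.1 − 10y = 0, giving y = 167.1/10 = 16.71.

16.71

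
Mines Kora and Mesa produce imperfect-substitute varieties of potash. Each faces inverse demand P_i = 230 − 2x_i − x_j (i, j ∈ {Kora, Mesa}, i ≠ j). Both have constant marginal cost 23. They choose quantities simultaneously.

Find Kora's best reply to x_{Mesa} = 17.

47.5

Mine Kora's profit: π = x_{Kora}(230 − 2x_{Kora} − x_{Mesa}) − 23x_{Kora}.
∂π/∂x_{Kora} = 207 − 4x_{Kora} − x_{Mesa} = 0 ⇒ x_{Kora} = 51.75 − 0.25x_{Mesa}.
At x_{Mesa} = 17: x_{Kora} = 51.75 − 0.25·17 = 47.5.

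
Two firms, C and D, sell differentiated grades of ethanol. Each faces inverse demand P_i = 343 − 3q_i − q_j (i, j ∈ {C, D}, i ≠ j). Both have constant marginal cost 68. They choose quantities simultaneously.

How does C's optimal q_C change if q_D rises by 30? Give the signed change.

-5

Firm C's profit: π = q_C(343 − 3q_C − q_D) − 68q_C.
∂π/∂q_C = 275 − 6q_C − q_D = 0 ⇒ q_C = 275/6 − (1/6)q_D.
The reaction-function slope is −1/6, so a 30-unit rise in q_D moves q_C by −1/6 × 30 = −5. C's best response falls — the actions are strategic substitutes.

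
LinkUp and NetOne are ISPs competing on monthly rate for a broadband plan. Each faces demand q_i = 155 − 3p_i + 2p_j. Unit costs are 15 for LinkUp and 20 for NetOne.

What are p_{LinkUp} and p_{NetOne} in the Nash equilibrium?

50.9375, 52.8125

LinkUp's profit: π = (p_{LinkUp} − 15)(155 − 3p_{LinkUp} + 2p_{NetOne}).
∂π/∂p_{LinkUp} = 200 − 6p_{LinkUp} + 2p_{NetOne} = 0 ⇒ p_{LinkUp} = 100/3 + (1/3)p_{NetOne}.
Similarly p_{NetOne} = 215/6 + (1/3)p_{LinkUp}.
Substituting the second reaction function into the first: p_{LinkUp} = 100/3 + (1/3)(215/6 + (1/3)p_{LinkUp}), which gives (8/9)p_{LinkUp} = 815/18 ⇒ p_{LinkUp} = 50.9375.
Then p_{NetOne} = 215/6 + (1/3)·50.9375 = 52.8125.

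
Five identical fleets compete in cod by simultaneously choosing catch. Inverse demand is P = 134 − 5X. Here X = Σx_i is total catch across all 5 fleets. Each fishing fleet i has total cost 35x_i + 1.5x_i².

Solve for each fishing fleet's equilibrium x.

3

A representative fishing fleet's profit is π_i = x_i(134 − 5X) − 35x_i − 1.5x_i², with X = x_i + Σ_{j≠i} x_j.
First-order condition: 99 − 13x_i − 5Σ_{j≠i} x_j = 0.
With identical fishing fleets, set every x_j = x: then 99 − 13x − 20x = 0, i.e. x = 99/33 = 3.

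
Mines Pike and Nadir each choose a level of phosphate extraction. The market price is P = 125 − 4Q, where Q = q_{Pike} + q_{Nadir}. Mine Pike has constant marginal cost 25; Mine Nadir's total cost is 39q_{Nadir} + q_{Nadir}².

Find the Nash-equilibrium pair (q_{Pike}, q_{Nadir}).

Mine Pike's profit: π = q_{Pike}(125 − 4(q_{Pike} + q_{Nadir})) − 25q_{Pike}.
∂π/∂q_{Pike} = 100 − 8q_{Pike} − 4q_{Nadir} = 0, so q_{Pike} = 12.5 − 0.5q_{Nadir}.
For Nadir: ∂π/∂q_{Nadir} = 86 − 10q_{Nadir} − 4q_{Pike} = 0 ⇒ q_{Nadir} = 8.6 − 0.4q_{Pike}.
Substituting the second reaction function into the first: q_{Pike} = 12.5 − 0.5(8.6 − 0.4q_{Pike}), which gives 0.8q_{Pike} = 8.2 ⇒ q_{Pike} = 10.25.
Then q_{Nadir} = 8.6 − 0.4·10.25 = 4.5.

10.25, 4.5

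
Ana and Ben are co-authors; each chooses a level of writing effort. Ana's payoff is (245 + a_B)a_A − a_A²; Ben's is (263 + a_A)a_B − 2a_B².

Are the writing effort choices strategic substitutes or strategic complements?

strategic complements

Expanding Ana's payoff: 245a_A + a_Ba_A − a_A².
∂π/∂a_A = 245 + a_B − 2a_A = 0, so a_A = 122.5 + 0.5a_B.
The best-response slope da_A/da_B = 0.5 > 0: the reaction function is upward-sloping, so the choices are strategic complements.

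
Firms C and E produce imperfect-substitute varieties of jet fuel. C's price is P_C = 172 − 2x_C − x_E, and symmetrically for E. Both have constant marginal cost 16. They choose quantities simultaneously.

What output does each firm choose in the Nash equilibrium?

31.2

Firm C's profit: π = x_C(172 − 2x_C − x_E) − 16x_C.
∂π/∂x_C = 156 − 4x_C − x_E = 0 ⇒ x_C = 39 − 0.25x_E.
By symmetry x_E = x_C; substituting into the reaction function, 1.25x_C = 39 and x_C = 31.2.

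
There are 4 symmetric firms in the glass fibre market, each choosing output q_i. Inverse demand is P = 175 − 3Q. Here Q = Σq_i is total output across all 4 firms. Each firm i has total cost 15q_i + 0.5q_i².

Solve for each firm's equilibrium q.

A representative firm's profit is π_i = q_i(175 − 3Q) − 15q_i − 0.5q_i², with Q = q_i + Σ_{j≠i} q_j.
First-order condition: 160 − 7q_i − 3Σ_{j≠i} q_j = 0.
Imposing symmetry (q_j = q for all j) turns Σ_{j≠i} q_j into 3q, so 160 = 16q and q = 10.

10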